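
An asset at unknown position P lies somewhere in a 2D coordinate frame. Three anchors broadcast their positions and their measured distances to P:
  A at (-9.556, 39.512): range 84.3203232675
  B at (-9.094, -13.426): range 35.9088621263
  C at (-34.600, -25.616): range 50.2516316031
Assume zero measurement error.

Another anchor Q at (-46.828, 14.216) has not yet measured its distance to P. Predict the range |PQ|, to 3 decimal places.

eq1: (x + 9.556)² + (y − 39.512)² = 84.3203232675²
eq2: (x + 9.094)² + (y + 13.426)² = 35.9088621263²
eq3: (x + 34.600)² + (y + 25.616)² = 50.2516316031²
eq1−eq3, eq1−eq2 (x²,y² cancel):
  -50.088·x − 130.256·y = 4785.514613
  0.924·x − 105.876·y = 4430.913569
det = -50.088·-105.876 − -130.256·0.924 = 5423.473632
x = (4785.514613·-105.876 − -130.256·4430.913569) / 5423.473632 = 12.995718
y = (-50.088·4430.913569 − 4785.514613·0.924) / 5423.473632 = -41.736612
|P − Q| = √((12.995718 − -46.828)² + (-41.736612 − 14.216)²) = 81.911977

81.912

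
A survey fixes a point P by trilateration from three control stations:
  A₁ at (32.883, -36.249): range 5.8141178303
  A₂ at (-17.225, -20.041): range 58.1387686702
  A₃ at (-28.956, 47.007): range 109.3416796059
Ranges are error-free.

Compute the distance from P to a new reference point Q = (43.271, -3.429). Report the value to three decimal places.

eq1: (x − 32.883)² + (y + 36.249)² = 5.8141178303²
eq2: (x + 17.225)² + (y + 20.041)² = 58.1387686702²
eq3: (x + 28.956)² + (y − 47.007)² = 109.3416796059²
eq3−eq1, eq3−eq2 (x²,y² cancel):
  123.678·x − 166.512·y = 11268.972638
  23.462·x − 134.096·y = 6225.720798
det = 123.678·-134.096 − -166.512·23.462 = -12678.020544
x = (11268.972638·-134.096 − -166.512·6225.720798) / -12678.020544 = 37.424370
y = (123.678·6225.720798 − 11268.972638·23.462) / -12678.020544 = -39.879416
|P − Q| = √((37.424370 − 43.271)² + (-39.879416 − -3.429)²) = 36.916337

36.916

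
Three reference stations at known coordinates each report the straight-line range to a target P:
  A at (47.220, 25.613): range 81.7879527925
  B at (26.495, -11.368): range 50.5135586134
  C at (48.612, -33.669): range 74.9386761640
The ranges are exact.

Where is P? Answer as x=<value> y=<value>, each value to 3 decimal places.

eq1: (x − 47.220)² + (y − 25.613)² = 81.7879527925²
eq2: (x − 26.495)² + (y + 11.368)² = 50.5135586134²
eq3: (x − 48.612)² + (y + 33.669)² = 74.9386761640²
eq1−eq2, eq1−eq3 (x²,y² cancel):
  -41.450·x − 73.962·y = 2083.111898
  2.784·x − 118.564·y = 1684.437973
det = -41.450·-118.564 − -73.962·2.784 = 5120.388008
x = (2083.111898·-118.564 − -73.962·1684.437973) / 5120.388008 = -23.903985
y = (-41.450·1684.437973 − 2083.111898·2.784) / 5120.388008 = -14.768283

x=-23.904 y=-14.768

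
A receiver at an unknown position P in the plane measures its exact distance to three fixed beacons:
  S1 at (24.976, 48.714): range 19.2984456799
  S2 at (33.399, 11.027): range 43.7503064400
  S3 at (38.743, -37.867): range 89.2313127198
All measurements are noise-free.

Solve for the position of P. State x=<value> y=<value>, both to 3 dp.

eq1: (x − 24.976)² + (y − 48.714)² = 19.2984456799²
eq2: (x − 33.399)² + (y − 11.027)² = 43.7503064400²
eq3: (x − 38.743)² + (y + 37.867)² = 89.2313127198²
eq3−eq2, eq3−eq1 (x²,y² cancel):
  -10.688·x + 97.788·y = 4350.296048
  -27.534·x + 173.162·y = 7651.721798
det = -10.688·173.162 − 97.788·-27.534 = 841.739336
x = (4350.296048·173.162 − 97.788·7651.721798) / 841.739336 = 6.010641
y = (-10.688·7651.721798 − 4350.296048·-27.534) / 841.739336 = 45.143962

x=6.011 y=45.144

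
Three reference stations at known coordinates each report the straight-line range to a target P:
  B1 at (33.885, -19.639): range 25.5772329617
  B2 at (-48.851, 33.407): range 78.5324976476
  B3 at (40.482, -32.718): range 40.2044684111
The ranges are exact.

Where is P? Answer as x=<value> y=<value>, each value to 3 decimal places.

x=23.937 y=3.924

eq1: (x − 33.885)² + (y + 19.639)² = 25.5772329617²
eq2: (x + 48.851)² + (y − 33.407)² = 78.5324976476²
eq3: (x − 40.482)² + (y + 32.718)² = 40.2044684111²
eq3−eq1, eq3−eq2 (x²,y² cancel):
  -13.194·x + 26.158·y = -213.171868
  -178.666·x + 132.250·y = -3757.765905
det = -13.194·132.250 − 26.158·-178.666 = 2928.638728
x = (-213.171868·132.250 − 26.158·-3757.765905) / 2928.638728 = 23.937285
y = (-13.194·-3757.765905 − -213.171868·-178.666) / 2928.638728 = 3.924485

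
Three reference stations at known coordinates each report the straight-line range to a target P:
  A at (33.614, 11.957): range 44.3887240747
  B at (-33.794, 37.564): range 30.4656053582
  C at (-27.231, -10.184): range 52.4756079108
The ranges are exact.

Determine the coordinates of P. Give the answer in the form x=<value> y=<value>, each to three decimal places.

eq1: (x − 33.614)² + (y − 11.957)² = 44.3887240747²
eq2: (x + 33.794)² + (y − 37.564)² = 30.4656053582²
eq3: (x + 27.231)² + (y + 10.184)² = 52.4756079108²
eq2−eq3, eq2−eq1 (x²,y² cancel):
  13.126·x − 95.496·y = -3533.383631
  134.816·x − 51.214·y = -2322.423402
det = 13.126·-51.214 − -95.496·134.816 = 12202.153772
x = (-3533.383631·-51.214 − -95.496·-2322.423402) / 12202.153772 = -3.345593
y = (13.126·-2322.423402 − -3533.383631·134.816) / 12202.153772 = 36.540477

x=-3.346 y=36.540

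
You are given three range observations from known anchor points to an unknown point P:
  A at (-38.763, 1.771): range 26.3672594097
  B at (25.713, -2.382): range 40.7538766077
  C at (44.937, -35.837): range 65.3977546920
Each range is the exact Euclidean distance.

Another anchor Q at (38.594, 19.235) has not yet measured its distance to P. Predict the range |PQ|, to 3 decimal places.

60.028

eq1: (x + 38.763)² + (y − 1.771)² = 26.3672594097²
eq2: (x − 25.713)² + (y + 2.382)² = 40.7538766077²
eq3: (x − 44.937)² + (y + 35.837)² = 65.3977546920²
eq2−eq1, eq2−eq3 (x²,y² cancel):
  -128.952·x + 8.306·y = 1804.520407
  38.448·x − 66.910·y = 20.804385
det = -128.952·-66.910 − 8.306·38.448 = 8308.829232
x = (1804.520407·-66.910 − 8.306·20.804385) / 8308.829232 = -14.552383
y = (-128.952·20.804385 − 1804.520407·38.448) / 8308.829232 = -8.673059
|P − Q| = √((-14.552383 − 38.594)² + (-8.673059 − 19.235)²) = 60.028308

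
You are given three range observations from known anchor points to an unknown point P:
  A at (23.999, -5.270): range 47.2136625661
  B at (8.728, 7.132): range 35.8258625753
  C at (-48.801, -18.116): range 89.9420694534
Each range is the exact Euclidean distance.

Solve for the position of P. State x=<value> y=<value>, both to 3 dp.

eq1: (x − 23.999)² + (y + 5.270)² = 47.2136625661²
eq2: (x − 8.728)² + (y − 7.132)² = 35.8258625753²
eq3: (x + 48.801)² + (y + 18.116)² = 89.9420694534²
eq1−eq3, eq1−eq2 (x²,y² cancel):
  -145.600·x − 25.692·y = -3754.443769
  -30.542·x + 24.804·y = 468.956011
det = -145.600·24.804 − -25.692·-30.542 = -4396.147464
x = (-3754.443769·24.804 − -25.692·468.956011) / -4396.147464 = 18.442695
y = (-145.600·468.956011 − -3754.443769·-30.542) / -4396.147464 = 41.615578

x=18.443 y=41.616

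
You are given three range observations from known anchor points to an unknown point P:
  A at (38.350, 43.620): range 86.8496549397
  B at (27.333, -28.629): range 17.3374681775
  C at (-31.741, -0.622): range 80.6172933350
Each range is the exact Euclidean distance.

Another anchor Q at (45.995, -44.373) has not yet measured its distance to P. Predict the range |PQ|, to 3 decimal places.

eq1: (x − 38.350)² + (y − 43.620)² = 86.8496549397²
eq2: (x − 27.333)² + (y + 28.629)² = 17.3374681775²
eq3: (x + 31.741)² + (y + 0.622)² = 80.6172933350²
eq2−eq3, eq2−eq1 (x²,y² cancel):
  -118.148·x + 56.014·y = -6757.394747
  22.034·x + 144.498·y = -5435.560390
det = -118.148·144.498 − 56.014·22.034 = -18306.362180
x = (-6757.394747·144.498 − 56.014·-5435.560390) / -18306.362180 = 36.706503
y = (-118.148·-5435.560390 − -6757.394747·22.034) / -18306.362180 = -43.214103
|P − Q| = √((36.706503 − 45.995)² + (-43.214103 − -44.373)²) = 9.360513

9.361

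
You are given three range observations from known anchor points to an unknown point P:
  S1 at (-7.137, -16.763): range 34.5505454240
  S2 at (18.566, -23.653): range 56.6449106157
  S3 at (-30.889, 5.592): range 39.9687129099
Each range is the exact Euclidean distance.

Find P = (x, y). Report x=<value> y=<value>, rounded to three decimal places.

x=-37.147 y=-33.884

eq1: (x + 7.137)² + (y + 16.763)² = 34.5505454240²
eq2: (x − 18.566)² + (y + 23.653)² = 56.6449106157²
eq3: (x + 30.889)² + (y − 5.592)² = 39.9687129099²
eq3−eq2, eq3−eq1 (x²,y² cancel):
  98.910·x − 58.490·y = -1692.387907
  47.504·x − 44.710·y = -249.708024
det = 98.910·-44.710 − -58.490·47.504 = -1643.757140
x = (-1692.387907·-44.710 − -58.490·-249.708024) / -1643.757140 = -37.147362
y = (98.910·-249.708024 − -1692.387907·47.504) / -1643.757140 = -33.883700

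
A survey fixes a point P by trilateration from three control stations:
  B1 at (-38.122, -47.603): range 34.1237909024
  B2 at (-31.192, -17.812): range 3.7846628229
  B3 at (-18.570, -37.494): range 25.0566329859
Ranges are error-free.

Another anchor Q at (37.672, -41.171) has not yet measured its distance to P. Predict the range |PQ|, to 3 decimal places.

eq1: (x + 38.122)² + (y + 47.603)² = 34.1237909024²
eq2: (x + 31.192)² + (y + 17.812)² = 3.7846628229²
eq3: (x + 18.570)² + (y + 37.494)² = 25.0566329859²
eq3−eq1, eq3−eq2 (x²,y² cancel):
  -39.104·x − 20.218·y = 1432.089308
  -25.244·x + 39.364·y = 153.074456
det = -39.104·39.364 − -20.218·-25.244 = -2049.673048
x = (1432.089308·39.364 − -20.218·153.074456) / -2049.673048 = -29.013224
y = (-39.104·153.074456 − 1432.089308·-25.244) / -2049.673048 = -14.717391
|P − Q| = √((-29.013224 − 37.672)² + (-14.717391 − -41.171)²) = 71.740592

71.741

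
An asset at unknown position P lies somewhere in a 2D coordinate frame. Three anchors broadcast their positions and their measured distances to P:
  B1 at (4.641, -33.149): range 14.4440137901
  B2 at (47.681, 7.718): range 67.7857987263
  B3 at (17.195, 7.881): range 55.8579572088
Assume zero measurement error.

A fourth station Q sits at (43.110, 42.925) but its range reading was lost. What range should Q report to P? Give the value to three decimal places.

96.746

eq1: (x − 4.641)² + (y + 33.149)² = 14.4440137901²
eq2: (x − 47.681)² + (y − 7.718)² = 67.7857987263²
eq3: (x − 17.195)² + (y − 7.881)² = 55.8579572088²
eq1−eq3, eq1−eq2 (x²,y² cancel):
  25.108·x + 82.060·y = -3674.098745
  86.080·x + 81.734·y = -3173.634772
det = 25.108·81.734 − 82.060·86.080 = -5011.547528
x = (-3674.098745·81.734 − 82.060·-3173.634772) / -5011.547528 = 7.955690
y = (25.108·-3173.634772 − -3674.098745·86.080) / -5011.547528 = -47.207534
|P − Q| = √((7.955690 − 43.110)² + (-47.207534 − 42.925)²) = 96.745538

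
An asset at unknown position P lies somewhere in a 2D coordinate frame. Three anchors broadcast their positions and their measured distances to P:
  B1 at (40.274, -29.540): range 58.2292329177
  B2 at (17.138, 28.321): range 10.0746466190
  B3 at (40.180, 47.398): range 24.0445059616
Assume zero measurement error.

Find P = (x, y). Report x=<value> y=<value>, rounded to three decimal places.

eq1: (x − 40.274)² + (y + 29.540)² = 58.2292329177²
eq2: (x − 17.138)² + (y − 28.321)² = 10.0746466190²
eq3: (x − 40.180)² + (y − 47.398)² = 24.0445059616²
eq3−eq1, eq3−eq2 (x²,y² cancel):
  0.188·x − 153.876·y = -4178.901427
  -46.084·x − 38.154·y = -2288.572957
det = 0.188·-38.154 − -153.876·-46.084 = -7098.394536
x = (-4178.901427·-38.154 − -153.876·-2288.572957) / -7098.394536 = 27.149047
y = (0.188·-2288.572957 − -4178.901427·-46.084) / -7098.394536 = 27.190760

x=27.149 y=27.191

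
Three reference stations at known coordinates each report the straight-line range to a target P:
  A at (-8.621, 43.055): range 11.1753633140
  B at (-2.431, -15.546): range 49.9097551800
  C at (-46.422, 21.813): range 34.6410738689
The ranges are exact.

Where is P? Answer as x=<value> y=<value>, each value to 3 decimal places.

x=-13.665 y=33.083

eq1: (x + 8.621)² + (y − 43.055)² = 11.1753633140²
eq2: (x + 2.431)² + (y + 15.546)² = 49.9097551800²
eq3: (x + 46.422)² + (y − 21.813)² = 34.6410738689²
eq2−eq1, eq2−eq3 (x²,y² cancel):
  -12.380·x + 117.202·y = 4046.561706
  -87.982·x + 74.718·y = 3674.200839
det = -12.380·74.718 − 117.202·-87.982 = 9386.657524
x = (4046.561706·74.718 − 117.202·3674.200839) / 9386.657524 = -13.665428
y = (-12.380·3674.200839 − 4046.561706·-87.982) / 9386.657524 = 33.082914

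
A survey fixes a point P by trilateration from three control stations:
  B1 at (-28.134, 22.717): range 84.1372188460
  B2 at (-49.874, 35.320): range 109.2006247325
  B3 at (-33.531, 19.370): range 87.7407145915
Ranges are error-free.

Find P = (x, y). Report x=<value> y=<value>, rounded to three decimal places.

x=47.879 y=-13.353

eq1: (x + 28.134)² + (y − 22.717)² = 84.1372188460²
eq2: (x + 49.874)² + (y − 35.320)² = 109.2006247325²
eq3: (x + 33.531)² + (y − 19.370)² = 87.7407145915²
eq2−eq3, eq2−eq1 (x²,y² cancel):
  32.686·x − 31.900·y = 1990.950030
  43.480·x − 25.206·y = 2418.370616
det = 32.686·-25.206 − -31.900·43.480 = 563.128684
x = (1990.950030·-25.206 − -31.900·2418.370616) / 563.128684 = 47.879174
y = (32.686·2418.370616 − 1990.950030·43.480) / 563.128684 = -13.353334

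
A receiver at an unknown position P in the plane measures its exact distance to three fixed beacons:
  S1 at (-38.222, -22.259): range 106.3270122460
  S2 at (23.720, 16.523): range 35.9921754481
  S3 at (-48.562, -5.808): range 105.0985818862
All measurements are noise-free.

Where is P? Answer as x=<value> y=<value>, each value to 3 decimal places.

x=41.996 y=47.530

eq1: (x + 38.222)² + (y + 22.259)² = 106.3270122460²
eq2: (x − 23.720)² + (y − 16.523)² = 35.9921754481²
eq3: (x + 48.562)² + (y + 5.808)² = 105.0985818862²
eq2−eq3, eq2−eq1 (x²,y² cancel):
  -144.564·x − 44.662·y = -8193.922442
  -123.884·x − 77.564·y = -8889.260404
det = -144.564·-77.564 − -44.662·-123.884 = 5680.054888
x = (-8193.922442·-77.564 − -44.662·-8889.260404) / 5680.054888 = 41.996293
y = (-144.564·-8889.260404 − -8193.922442·-123.884) / 5680.054888 = 47.529673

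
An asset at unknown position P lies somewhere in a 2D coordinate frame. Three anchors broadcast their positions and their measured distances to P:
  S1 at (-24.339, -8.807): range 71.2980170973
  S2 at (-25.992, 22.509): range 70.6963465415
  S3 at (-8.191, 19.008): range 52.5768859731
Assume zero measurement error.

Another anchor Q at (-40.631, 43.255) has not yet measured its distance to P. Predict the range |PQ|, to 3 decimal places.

90.171

eq1: (x + 24.339)² + (y + 8.807)² = 71.2980170973²
eq2: (x + 25.992)² + (y − 22.509)² = 70.6963465415²
eq3: (x + 8.191)² + (y − 19.008)² = 52.5768859731²
eq1−eq2, eq1−eq3 (x²,y² cancel):
  -3.306·x + 62.632·y = 597.722803
  32.296·x + 55.630·y = 2077.524678
det = -3.306·55.630 − 62.632·32.296 = -2206.675852
x = (597.722803·55.630 − 62.632·2077.524678) / -2206.675852 = 43.897796
y = (-3.306·2077.524678 − 597.722803·32.296) / -2206.675852 = 11.860533
|P − Q| = √((43.897796 − -40.631)² + (11.860533 − 43.255)²) = 90.170560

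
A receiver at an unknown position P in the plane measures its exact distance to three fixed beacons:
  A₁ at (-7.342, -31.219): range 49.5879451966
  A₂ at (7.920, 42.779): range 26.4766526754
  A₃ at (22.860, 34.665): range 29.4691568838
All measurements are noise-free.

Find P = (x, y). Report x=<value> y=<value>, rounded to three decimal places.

eq1: (x + 7.342)² + (y + 31.219)² = 49.5879451966²
eq2: (x − 7.920)² + (y − 42.779)² = 26.4766526754²
eq3: (x − 22.860)² + (y − 34.665)² = 29.4691568838²
eq2−eq1, eq2−eq3 (x²,y² cancel):
  -30.524·x − 147.996·y = -2622.189488
  29.880·x − 16.228·y = -335.945487
det = -30.524·-16.228 − -147.996·29.880 = 4917.463952
x = (-2622.189488·-16.228 − -147.996·-335.945487) / 4917.463952 = -1.457194
y = (-30.524·-335.945487 − -2622.189488·29.880) / 4917.463952 = 18.018520

x=-1.457 y=18.019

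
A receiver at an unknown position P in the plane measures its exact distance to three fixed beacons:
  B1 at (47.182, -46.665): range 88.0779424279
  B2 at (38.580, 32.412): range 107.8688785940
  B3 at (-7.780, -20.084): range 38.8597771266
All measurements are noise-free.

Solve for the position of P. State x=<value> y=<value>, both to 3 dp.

x=-40.696 y=-40.738

eq1: (x − 47.182)² + (y + 46.665)² = 88.0779424279²
eq2: (x − 38.580)² + (y − 32.412)² = 107.8688785940²
eq3: (x + 7.780)² + (y + 20.084)² = 38.8597771266²
eq1−eq3, eq1−eq2 (x²,y² cancel):
  -109.924·x + 53.162·y = 2307.773771
  -17.204·x + 158.154·y = -5742.780232
det = -109.924·158.154 − 53.162·-17.204 = -16470.321248
x = (2307.773771·158.154 − 53.162·-5742.780232) / -16470.321248 = -40.696312
y = (-109.924·-5742.780232 − 2307.773771·-17.204) / -16470.321248 = -40.738265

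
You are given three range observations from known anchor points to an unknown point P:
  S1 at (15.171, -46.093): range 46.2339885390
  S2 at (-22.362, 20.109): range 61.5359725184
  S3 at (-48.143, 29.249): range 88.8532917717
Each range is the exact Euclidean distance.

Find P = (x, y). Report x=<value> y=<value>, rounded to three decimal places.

x=34.261 y=-3.984

eq1: (x − 15.171)² + (y + 46.093)² = 46.2339885390²
eq2: (x + 22.362)² + (y − 20.109)² = 61.5359725184²
eq3: (x + 48.143)² + (y − 29.249)² = 88.8532917717²
eq3−eq2, eq3−eq1 (x²,y² cancel):
  51.562·x − 18.280·y = 1839.410020
  126.628·x − 150.684·y = 4938.797202
det = 51.562·-150.684 − -18.280·126.628 = -5454.808568
x = (1839.410020·-150.684 − -18.280·4938.797202) / -5454.808568 = 34.261229
y = (51.562·4938.797202 − 1839.410020·126.628) / -5454.808568 = -3.984274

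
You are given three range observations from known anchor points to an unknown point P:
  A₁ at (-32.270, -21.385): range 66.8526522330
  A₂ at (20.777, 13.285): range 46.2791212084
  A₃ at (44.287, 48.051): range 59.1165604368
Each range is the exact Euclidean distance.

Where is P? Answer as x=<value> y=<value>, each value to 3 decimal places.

x=-14.622 y=43.096

eq1: (x + 32.270)² + (y + 21.385)² = 66.8526522330²
eq2: (x − 20.777)² + (y − 13.285)² = 46.2791212084²
eq3: (x − 44.287)² + (y − 48.051)² = 59.1165604368²
eq3−eq1, eq3−eq2 (x²,y² cancel):
  -153.114·x − 138.872·y = -3746.075238
  -47.020·x − 69.532·y = -2309.051358
det = -153.114·-69.532 − -138.872·-47.020 = 4116.561208
x = (-3746.075238·-69.532 − -138.872·-2309.051358) / 4116.561208 = -14.621543
y = (-153.114·-2309.051358 − -3746.075238·-47.020) / 4116.561208 = 43.096075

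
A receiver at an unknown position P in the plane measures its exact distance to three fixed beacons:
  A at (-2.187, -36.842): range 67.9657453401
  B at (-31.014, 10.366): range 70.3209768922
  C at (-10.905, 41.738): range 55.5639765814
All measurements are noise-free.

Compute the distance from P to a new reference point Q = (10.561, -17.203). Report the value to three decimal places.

eq1: (x + 2.187)² + (y + 36.842)² = 67.9657453401²
eq2: (x + 31.014)² + (y − 10.366)² = 70.3209768922²
eq3: (x + 10.905)² + (y − 41.738)² = 55.5639765814²
eq2−eq3, eq2−eq1 (x²,y² cancel):
  40.218·x + 62.744·y = 2649.341815
  57.654·x − 94.416·y = 618.491032
det = 40.218·-94.416 − 62.744·57.654 = -7414.665264
x = (2649.341815·-94.416 − 62.744·618.491032) / -7414.665264 = 38.969643
y = (40.218·618.491032 − 2649.341815·57.654) / -7414.665264 = 17.245644
|P − Q| = √((38.969643 − 10.561)² + (17.245644 − -17.203)²) = 44.651541

44.652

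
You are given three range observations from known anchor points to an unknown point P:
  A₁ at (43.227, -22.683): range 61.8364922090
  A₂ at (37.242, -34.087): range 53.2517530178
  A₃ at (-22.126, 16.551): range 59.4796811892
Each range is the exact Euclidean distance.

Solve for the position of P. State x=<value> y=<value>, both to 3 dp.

x=-15.335 y=-42.540

eq1: (x − 43.227)² + (y + 22.683)² = 61.8364922090²
eq2: (x − 37.242)² + (y + 34.087)² = 53.2517530178²
eq3: (x + 22.126)² + (y − 16.551)² = 59.4796811892²
eq2−eq3, eq2−eq1 (x²,y² cancel):
  -118.736·x + 101.276·y = -2487.477931
  11.970·x + 22.808·y = -1153.800684
det = -118.736·22.808 − 101.276·11.970 = -3920.404408
x = (-2487.477931·22.808 − 101.276·-1153.800684) / -3920.404408 = -15.334622
y = (-118.736·-1153.800684 − -2487.477931·11.970) / -3920.404408 = -42.539690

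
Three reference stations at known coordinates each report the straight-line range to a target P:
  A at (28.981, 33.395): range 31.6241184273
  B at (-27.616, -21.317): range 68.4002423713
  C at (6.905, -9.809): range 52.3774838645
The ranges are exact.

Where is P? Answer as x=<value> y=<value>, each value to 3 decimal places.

x=-1.480 y=41.893

eq1: (x − 28.981)² + (y − 33.395)² = 31.6241184273²
eq2: (x + 27.616)² + (y + 21.317)² = 68.4002423713²
eq3: (x − 6.905)² + (y + 9.809)² = 52.3774838645²
eq1−eq3, eq1−eq2 (x²,y² cancel):
  -44.152·x − 86.408·y = -3554.544830
  -113.194·x − 109.424·y = -4416.574731
det = -44.152·-109.424 − -86.408·-113.194 = -4949.578704
x = (-3554.544830·-109.424 − -86.408·-4416.574731) / -4949.578704 = -1.479949
y = (-44.152·-4416.574731 − -3554.544830·-113.194) / -4949.578704 = 41.892968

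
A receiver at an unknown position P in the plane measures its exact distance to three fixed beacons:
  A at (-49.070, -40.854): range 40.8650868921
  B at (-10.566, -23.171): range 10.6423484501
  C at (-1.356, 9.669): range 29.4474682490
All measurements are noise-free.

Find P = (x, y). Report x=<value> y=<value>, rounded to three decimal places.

eq1: (x + 49.070)² + (y + 40.854)² = 40.8650868921²
eq2: (x + 10.566)² + (y + 23.171)² = 10.6423484501²
eq3: (x + 1.356)² + (y − 9.669)² = 29.4474682490²
eq1−eq2, eq1−eq3 (x²,y² cancel):
  77.008·x + 35.366·y = -1871.682873
  95.428·x + 101.046·y = -3178.783979
det = 77.008·101.046 − 35.366·95.428 = 4406.443720
x = (-1871.682873·101.046 − 35.366·-3178.783979) / 4406.443720 = -17.407506
y = (77.008·-3178.783979 − -1871.682873·95.428) / 4406.443720 = -15.019106

x=-17.408 y=-15.019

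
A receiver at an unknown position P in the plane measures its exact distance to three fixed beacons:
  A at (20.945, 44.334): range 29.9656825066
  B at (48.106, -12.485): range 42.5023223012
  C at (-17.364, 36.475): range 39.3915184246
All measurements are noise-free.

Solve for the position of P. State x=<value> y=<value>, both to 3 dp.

x=15.564 y=14.855

eq1: (x − 20.945)² + (y − 44.334)² = 29.9656825066²
eq2: (x − 48.106)² + (y + 12.485)² = 42.5023223012²
eq3: (x + 17.364)² + (y − 36.475)² = 39.3915184246²
eq3−eq1, eq3−eq2 (x²,y² cancel):
  76.618·x + 15.718·y = 1426.012056
  130.940·x − 97.920·y = 583.372663
det = 76.618·-97.920 − 15.718·130.940 = -9560.549480
x = (1426.012056·-97.920 − 15.718·583.372663) / -9560.549480 = 15.564435
y = (76.618·583.372663 − 1426.012056·130.940) / -9560.549480 = 14.855336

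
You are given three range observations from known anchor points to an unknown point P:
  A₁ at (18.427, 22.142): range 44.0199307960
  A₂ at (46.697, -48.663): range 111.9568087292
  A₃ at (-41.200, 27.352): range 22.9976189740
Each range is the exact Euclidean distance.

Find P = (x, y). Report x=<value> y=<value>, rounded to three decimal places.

x=-21.882 y=39.831

eq1: (x − 18.427)² + (y − 22.142)² = 44.0199307960²
eq2: (x − 46.697)² + (y + 48.663)² = 111.9568087292²
eq3: (x + 41.200)² + (y − 27.352)² = 22.9976189740²
eq3−eq2, eq3−eq1 (x²,y² cancel):
  175.794·x − 152.030·y = -9902.311068
  119.254·x − 10.420·y = -3024.613240
det = 175.794·-10.420 − -152.030·119.254 = 16298.412140
x = (-9902.311068·-10.420 − -152.030·-3024.613240) / 16298.412140 = -21.882492
y = (175.794·-3024.613240 − -9902.311068·119.254) / 16298.412140 = 39.830956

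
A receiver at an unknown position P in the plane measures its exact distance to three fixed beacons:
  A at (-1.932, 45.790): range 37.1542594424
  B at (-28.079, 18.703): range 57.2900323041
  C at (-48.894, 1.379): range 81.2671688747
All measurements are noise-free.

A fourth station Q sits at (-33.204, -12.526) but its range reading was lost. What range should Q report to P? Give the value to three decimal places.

72.532

eq1: (x + 1.932)² + (y − 45.790)² = 37.1542594424²
eq2: (x + 28.079)² + (y − 18.703)² = 57.2900323041²
eq3: (x + 48.894)² + (y − 1.379)² = 81.2671688747²
eq2−eq1, eq2−eq3 (x²,y² cancel):
  52.294·x + 54.174·y = 2863.933081
  -41.630·x − 34.648·y = -2067.912509
det = 52.294·-34.648 − 54.174·-41.630 = 443.381108
x = (2863.933081·-34.648 − 54.174·-2067.912509) / 443.381108 = 28.863519
y = (52.294·-2067.912509 − 2863.933081·-41.630) / 443.381108 = 25.003585
|P − Q| = √((28.863519 − -33.204)² + (25.003585 − -12.526)²) = 72.531694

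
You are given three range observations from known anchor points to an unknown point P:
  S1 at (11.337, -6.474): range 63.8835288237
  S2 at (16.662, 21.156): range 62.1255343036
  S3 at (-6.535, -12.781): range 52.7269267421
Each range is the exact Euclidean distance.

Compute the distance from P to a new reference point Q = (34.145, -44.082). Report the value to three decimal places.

103.961

eq1: (x − 11.337)² + (y + 6.474)² = 63.8835288237²
eq2: (x − 16.662)² + (y − 21.156)² = 62.1255343036²
eq3: (x + 6.535)² + (y + 12.781)² = 52.7269267421²
eq1−eq2, eq1−eq3 (x²,y² cancel):
  10.650·x + 55.260·y = 776.281577
  -35.744·x − 12.614·y = 1336.596392
det = 10.650·-12.614 − 55.260·-35.744 = 1840.874340
x = (776.281577·-12.614 − 55.260·1336.596392) / 1840.874340 = -45.441631
y = (10.650·1336.596392 − 776.281577·-35.744) / 1840.874340 = 22.805555
|P − Q| = √((-45.441631 − 34.145)² + (22.805555 − -44.082)²) = 103.961420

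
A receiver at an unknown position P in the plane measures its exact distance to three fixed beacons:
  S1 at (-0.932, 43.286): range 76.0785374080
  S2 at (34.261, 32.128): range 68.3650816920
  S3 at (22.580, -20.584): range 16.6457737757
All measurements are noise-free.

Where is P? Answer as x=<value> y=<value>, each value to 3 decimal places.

eq1: (x + 0.932)² + (y − 43.286)² = 76.0785374080²
eq2: (x − 34.261)² + (y − 32.128)² = 68.3650816920²
eq3: (x − 22.580)² + (y + 20.584)² = 16.6457737757²
eq3−eq2, eq3−eq1 (x²,y² cancel):
  23.362·x + 105.424·y = -3124.235561
  -47.024·x + 127.740·y = -4569.873106
det = 23.362·127.740 − 105.424·-47.024 = 7941.720056
x = (-3124.235561·127.740 − 105.424·-4569.873106) / 7941.720056 = 10.411403
y = (23.362·-4569.873106 − -3124.235561·-47.024) / 7941.720056 = -31.942127

x=10.411 y=-31.942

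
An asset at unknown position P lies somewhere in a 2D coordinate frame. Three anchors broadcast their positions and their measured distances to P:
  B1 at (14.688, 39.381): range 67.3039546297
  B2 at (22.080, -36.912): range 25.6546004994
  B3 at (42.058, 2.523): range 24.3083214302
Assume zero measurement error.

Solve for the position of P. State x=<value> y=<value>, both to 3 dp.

eq1: (x − 14.688)² + (y − 39.381)² = 67.3039546297²
eq2: (x − 22.080)² + (y + 36.912)² = 25.6546004994²
eq3: (x − 42.058)² + (y − 2.523)² = 24.3083214302²
eq2−eq3, eq2−eq1 (x²,y² cancel):
  39.956·x + 78.870·y = -7.517215
  -14.784·x + 152.586·y = -3955.085421
det = 39.956·152.586 − 78.870·-14.784 = 7262.740296
x = (-7.517215·152.586 − 78.870·-3955.085421) / 7262.740296 = 42.792466
y = (39.956·-3955.085421 − -7.517215·-14.784) / 7262.740296 = -21.774223

x=42.792 y=-21.774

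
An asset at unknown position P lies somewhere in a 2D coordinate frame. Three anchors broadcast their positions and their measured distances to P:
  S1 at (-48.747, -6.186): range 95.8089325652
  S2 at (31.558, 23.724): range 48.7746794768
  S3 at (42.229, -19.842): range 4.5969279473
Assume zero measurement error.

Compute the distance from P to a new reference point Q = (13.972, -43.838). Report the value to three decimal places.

eq1: (x + 48.747)² + (y + 6.186)² = 95.8089325652²
eq2: (x − 31.558)² + (y − 23.724)² = 48.7746794768²
eq3: (x − 42.229)² + (y + 19.842)² = 4.5969279473²
eq3−eq1, eq3−eq2 (x²,y² cancel):
  -181.952·x + 27.312·y = -8920.676613
  -21.342·x + 87.132·y = -2976.095477
det = -181.952·87.132 − 27.312·-21.342 = -15270.948960
x = (-8920.676613·87.132 − 27.312·-2976.095477) / -15270.948960 = 45.576295
y = (-181.952·-2976.095477 − -8920.676613·-21.342) / -15270.948960 = -22.992772
|P − Q| = √((45.576295 − 13.972)² + (-22.992772 − -43.838)²) = 37.859675

37.860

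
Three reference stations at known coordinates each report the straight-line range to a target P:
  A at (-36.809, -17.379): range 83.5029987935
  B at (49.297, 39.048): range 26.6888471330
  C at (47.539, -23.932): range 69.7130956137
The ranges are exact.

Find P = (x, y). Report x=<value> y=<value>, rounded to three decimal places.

x=22.695 y=41.204

eq1: (x + 36.809)² + (y + 17.379)² = 83.5029987935²
eq2: (x − 49.297)² + (y − 39.048)² = 26.6888471330²
eq3: (x − 47.539)² + (y + 23.932)² = 69.7130956137²
eq1−eq2, eq1−eq3 (x²,y² cancel):
  172.212·x + 112.854·y = 8558.464637
  168.696·x − 13.106·y = 3288.600130
det = 172.212·-13.106 − 112.854·168.696 = -21295.028856
x = (8558.464637·-13.106 − 112.854·3288.600130) / -21295.028856 = 22.695387
y = (172.212·3288.600130 − 8558.464637·168.696) / -21295.028856 = 41.204093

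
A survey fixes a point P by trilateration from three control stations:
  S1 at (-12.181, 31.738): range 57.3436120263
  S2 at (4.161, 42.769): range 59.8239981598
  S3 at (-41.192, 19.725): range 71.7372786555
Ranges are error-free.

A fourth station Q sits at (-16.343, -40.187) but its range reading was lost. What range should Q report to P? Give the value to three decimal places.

46.178

eq1: (x + 12.181)² + (y − 31.738)² = 57.3436120263²
eq2: (x − 4.161)² + (y − 42.769)² = 59.8239981598²
eq3: (x + 41.192)² + (y − 19.725)² = 71.7372786555²
eq2−eq1, eq2−eq3 (x²,y² cancel):
  -32.684·x − 22.062·y = -400.202961
  -90.706·x − 46.088·y = -1327.971186
det = -32.684·-46.088 − -22.062·-90.706 = -494.815580
x = (-400.202961·-46.088 − -22.062·-1327.971186) / -494.815580 = 21.933720
y = (-32.684·-1327.971186 − -400.202961·-90.706) / -494.815580 = -14.354036
|P − Q| = √((21.933720 − -16.343)² + (-14.354036 − -40.187)²) = 46.178451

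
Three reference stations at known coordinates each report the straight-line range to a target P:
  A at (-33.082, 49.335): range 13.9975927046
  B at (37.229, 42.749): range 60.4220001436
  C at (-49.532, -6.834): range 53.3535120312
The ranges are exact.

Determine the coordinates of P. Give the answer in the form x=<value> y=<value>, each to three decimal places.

x=-23.106 y=39.516

eq1: (x + 33.082)² + (y − 49.335)² = 13.9975927046²
eq2: (x − 37.229)² + (y − 42.749)² = 60.4220001436²
eq3: (x + 49.532)² + (y + 6.834)² = 53.3535120312²
eq2−eq1, eq2−eq3 (x²,y² cancel):
  -140.622·x + 13.172·y = 3769.771007
  -173.522·x − 99.166·y = 90.867993
det = -140.622·-99.166 − 13.172·-173.522 = 16230.553036
x = (3769.771007·-99.166 − 13.172·90.867993) / 16230.553036 = -23.106423
y = (-140.622·90.867993 − 3769.771007·-173.522) / 16230.553036 = 39.515608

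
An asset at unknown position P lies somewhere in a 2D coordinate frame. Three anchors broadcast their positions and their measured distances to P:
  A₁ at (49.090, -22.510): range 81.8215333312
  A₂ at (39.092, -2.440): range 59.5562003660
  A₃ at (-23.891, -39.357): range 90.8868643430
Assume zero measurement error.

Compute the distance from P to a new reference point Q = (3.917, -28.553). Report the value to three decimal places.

eq1: (x − 49.090)² + (y + 22.510)² = 81.8215333312²
eq2: (x − 39.092)² + (y + 2.440)² = 59.5562003660²
eq3: (x + 23.891)² + (y + 39.357)² = 90.8868643430²
eq1−eq3, eq1−eq2 (x²,y² cancel):
  -145.962·x − 33.694·y = -2362.433663
  -19.996·x + 40.140·y = 1765.432179
det = -145.962·40.140 − -33.694·-19.996 = -6532.659904
x = (-2362.433663·40.140 − -33.694·1765.432179) / -6532.659904 = 5.410295
y = (-145.962·1765.432179 − -2362.433663·-19.996) / -6532.659904 = 46.677041
|P − Q| = √((5.410295 − 3.917)² + (46.677041 − -28.553)²) = 75.244860

75.245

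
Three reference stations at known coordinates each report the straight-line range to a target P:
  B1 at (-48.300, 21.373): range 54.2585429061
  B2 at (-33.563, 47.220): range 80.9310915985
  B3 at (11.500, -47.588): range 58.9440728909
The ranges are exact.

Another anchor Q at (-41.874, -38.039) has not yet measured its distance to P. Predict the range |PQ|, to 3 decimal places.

6.394

eq1: (x + 48.300)² + (y − 21.373)² = 54.2585429061²
eq2: (x + 33.563)² + (y − 47.220)² = 80.9310915985²
eq3: (x − 11.500)² + (y + 47.588)² = 58.9440728909²
eq1−eq2, eq1−eq3 (x²,y² cancel):
  29.474·x + 51.694·y = -3039.343869
  119.600·x − 137.922·y = -923.241636
det = 29.474·-137.922 − 51.694·119.600 = -10247.715428
x = (-3039.343869·-137.922 − 51.694·-923.241636) / -10247.715428 = -45.563174
y = (29.474·-923.241636 − -3039.343869·119.600) / -10247.715428 = -32.816476
|P − Q| = √((-45.563174 − -41.874)² + (-32.816476 − -38.039)²) = 6.394120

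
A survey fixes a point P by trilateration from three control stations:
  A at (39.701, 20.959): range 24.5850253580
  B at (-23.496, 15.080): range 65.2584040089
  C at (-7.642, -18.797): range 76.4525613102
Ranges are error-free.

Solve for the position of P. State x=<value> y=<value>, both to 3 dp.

eq1: (x − 39.701)² + (y − 20.959)² = 24.5850253580²
eq2: (x + 23.496)² + (y − 15.080)² = 65.2584040089²
eq3: (x + 7.642)² + (y + 18.797)² = 76.4525613102²
eq2−eq1, eq2−eq3 (x²,y² cancel):
  126.394·x + 11.758·y = 4890.216488
  31.708·x − 67.754·y = -1954.075880
det = 126.394·-67.754 − 11.758·31.708 = -8936.521740
x = (4890.216488·-67.754 − 11.758·-1954.075880) / -8936.521740 = 34.505114
y = (126.394·-1954.075880 − 4890.216488·31.708) / -8936.521740 = 44.988695

x=34.505 y=44.989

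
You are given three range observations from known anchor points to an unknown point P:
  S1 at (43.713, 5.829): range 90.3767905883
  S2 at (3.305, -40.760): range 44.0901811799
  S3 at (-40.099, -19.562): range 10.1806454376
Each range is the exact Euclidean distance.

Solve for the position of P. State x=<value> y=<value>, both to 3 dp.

x=-39.380 y=-29.717

eq1: (x − 43.713)² + (y − 5.829)² = 90.3767905883²
eq2: (x − 3.305)² + (y + 40.760)² = 44.0901811799²
eq3: (x + 40.099)² + (y + 19.562)² = 10.1806454376²
eq3−eq2, eq3−eq1 (x²,y² cancel):
  86.808·x − 42.396·y = -2158.599555
  167.624·x + 50.782·y = -8110.116771
det = 86.808·50.782 − -42.396·167.624 = 11514.870960
x = (-2158.599555·50.782 − -42.396·-8110.116771) / 11514.870960 = -39.379904
y = (86.808·-8110.116771 − -2158.599555·167.624) / 11514.870960 = -29.717218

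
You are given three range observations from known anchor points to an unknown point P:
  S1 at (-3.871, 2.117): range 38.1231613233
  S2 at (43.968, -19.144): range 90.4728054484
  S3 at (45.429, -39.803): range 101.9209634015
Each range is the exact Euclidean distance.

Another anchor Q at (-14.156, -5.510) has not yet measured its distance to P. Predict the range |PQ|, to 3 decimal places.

eq1: (x + 3.871)² + (y − 2.117)² = 38.1231613233²
eq2: (x − 43.968)² + (y + 19.144)² = 90.4728054484²
eq3: (x − 45.429)² + (y + 39.803)² = 101.9209634015²
eq2−eq3, eq2−eq1 (x²,y² cancel):
  2.922·x − 41.318·y = -854.159165
  -95.678·x + 42.522·y = 4451.741666
det = 2.922·42.522 − -41.318·-95.678 = -3828.974320
x = (-854.159165·42.522 − -41.318·4451.741666) / -3828.974320 = -38.552493
y = (2.922·4451.741666 − -854.159165·-95.678) / -3828.974320 = 17.946386
|P − Q| = √((-38.552493 − -14.156)² + (17.946386 − -5.510)²) = 33.843625

33.844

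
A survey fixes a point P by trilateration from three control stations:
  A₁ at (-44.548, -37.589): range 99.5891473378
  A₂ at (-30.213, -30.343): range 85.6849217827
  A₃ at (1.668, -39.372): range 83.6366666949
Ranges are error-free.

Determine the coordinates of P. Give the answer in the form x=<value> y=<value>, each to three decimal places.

eq1: (x + 44.548)² + (y + 37.589)² = 99.5891473378²
eq2: (x + 30.213)² + (y + 30.343)² = 85.6849217827²
eq3: (x − 1.668)² + (y + 39.372)² = 83.6366666949²
eq1−eq3, eq1−eq2 (x²,y² cancel):
  92.432·x − 3.566·y = 1078.385635
  28.670·x + 14.492·y = 1012.158240
det = 92.432·14.492 − -3.566·28.670 = 1441.761764
x = (1078.385635·14.492 − -3.566·1012.158240) / 1441.761764 = 13.342926
y = (92.432·1012.158240 − 1078.385635·28.670) / 1441.761764 = 43.445801

x=13.343 y=43.446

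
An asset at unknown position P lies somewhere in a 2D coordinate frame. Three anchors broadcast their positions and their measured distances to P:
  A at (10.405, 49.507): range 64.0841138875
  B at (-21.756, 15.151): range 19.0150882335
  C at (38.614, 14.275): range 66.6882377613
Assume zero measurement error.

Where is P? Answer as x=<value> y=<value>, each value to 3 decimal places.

x=-25.674 y=-3.456

eq1: (x − 10.405)² + (y − 49.507)² = 64.0841138875²
eq2: (x + 21.756)² + (y − 15.151)² = 19.0150882335²
eq3: (x − 38.614)² + (y − 14.275)² = 66.6882377613²
eq1−eq2, eq1−eq3 (x²,y² cancel):
  -64.322·x − 68.712·y = 1888.869335
  56.418·x − 70.464·y = -1204.937856
det = -64.322·-70.464 − -68.712·56.418 = 8408.979024
x = (1888.869335·-70.464 − -68.712·-1204.937856) / 8408.979024 = -25.673863
y = (-64.322·-1204.937856 − 1888.869335·56.418) / 8408.979024 = -3.456093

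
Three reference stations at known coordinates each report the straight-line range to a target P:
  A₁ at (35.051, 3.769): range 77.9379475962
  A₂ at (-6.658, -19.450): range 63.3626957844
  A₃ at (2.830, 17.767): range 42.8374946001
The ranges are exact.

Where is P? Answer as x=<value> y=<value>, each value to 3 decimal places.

eq1: (x − 35.051)² + (y − 3.769)² = 77.9379475962²
eq2: (x + 6.658)² + (y + 19.450)² = 63.3626957844²
eq3: (x − 2.830)² + (y − 17.767)² = 42.8374946001²
eq2−eq3, eq2−eq1 (x²,y² cancel):
  18.976·x + 74.434·y = 2080.823998
  83.418·x + 46.438·y = -1239.345960
det = 18.976·46.438 − 74.434·83.418 = -5327.927924
x = (2080.823998·46.438 − 74.434·-1239.345960) / -5327.927924 = -35.450701
y = (18.976·-1239.345960 − 2080.823998·83.418) / -5327.927924 = 36.992994

x=-35.451 y=36.993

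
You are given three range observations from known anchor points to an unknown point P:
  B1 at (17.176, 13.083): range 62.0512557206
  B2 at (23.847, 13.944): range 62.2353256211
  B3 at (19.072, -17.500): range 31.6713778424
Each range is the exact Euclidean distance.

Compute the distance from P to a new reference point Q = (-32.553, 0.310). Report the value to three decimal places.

eq1: (x − 17.176)² + (y − 13.083)² = 62.0512557206²
eq2: (x − 23.847)² + (y − 13.944)² = 62.2353256211²
eq3: (x − 19.072)² + (y + 17.500)² = 31.6713778424²
eq2−eq1, eq2−eq3 (x²,y² cancel):
  -13.342·x − 1.722·y = -274.057261
  -9.550·x − 62.888·y = 2777.036220
det = -13.342·-62.888 − -1.722·-9.550 = 822.606596
x = (-274.057261·-62.888 − -1.722·2777.036220) / 822.606596 = 26.764883
y = (-13.342·2777.036220 − -274.057261·-9.550) / 822.606596 = -48.222886
|P − Q| = √((26.764883 − -32.553)² + (-48.222886 − 0.310)²) = 76.642366

76.642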